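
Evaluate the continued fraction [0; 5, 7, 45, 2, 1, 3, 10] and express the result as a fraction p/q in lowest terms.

a_0 = 0: 0/1
a_1 = 5: 1/5
a_2 = 7: 7/36
a_3 = 45: 316/1625
a_4 = 2: 639/3286
a_5 = 1: 955/4911
a_6 = 3: 3504/18019
a_7 = 10: 35995/185101

35995/185101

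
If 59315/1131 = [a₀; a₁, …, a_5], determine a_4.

⌊59315/1131⌋ = 52, remainder 503
⌊1131/503⌋ = 2, remainder 125
⌊503/125⌋ = 4, remainder 3
⌊125/3⌋ = 41, remainder 2
⌊3/2⌋ = 1, remainder 1

1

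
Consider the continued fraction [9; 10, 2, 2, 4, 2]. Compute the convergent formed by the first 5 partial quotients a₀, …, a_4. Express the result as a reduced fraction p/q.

Build up convergents one term at a time:
a_0 = 9: 9/1
a_1 = 10: 91/10
a_2 = 2: 191/21
a_3 = 2: 473/52
a_4 = 4: 2083/229

2083/229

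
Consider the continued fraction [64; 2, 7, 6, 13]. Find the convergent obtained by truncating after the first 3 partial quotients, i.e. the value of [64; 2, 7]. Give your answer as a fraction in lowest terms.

a_0 = 64: 64/1
a_1 = 2: 129/2
a_2 = 7: 967/15

967/15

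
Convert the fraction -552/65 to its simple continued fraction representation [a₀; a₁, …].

[-9; 1, 1, 32]

⌊-552/65⌋ = -9, remainder 33
⌊65/33⌋ = 1, remainder 32
⌊33/32⌋ = 1, remainder 1
⌊32/1⌋ = 32, remainder 0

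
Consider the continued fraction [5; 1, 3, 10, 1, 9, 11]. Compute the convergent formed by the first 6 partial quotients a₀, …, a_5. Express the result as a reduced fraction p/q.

2567/446

a_0 = 5: 5/1
a_1 = 1: 6/1
a_2 = 3: 23/4
a_3 = 10: 236/41
a_4 = 1: 259/45
a_5 = 9: 2567/446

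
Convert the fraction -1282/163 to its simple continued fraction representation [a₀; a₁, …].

-1282 = -8·163 + 22, so a_0 = -8
163 = 7·22 + 9, so a_1 = 7
22 = 2·9 + 4, so a_2 = 2
9 = 2·4 + 1, so a_3 = 2
4 = 4·1 + 0, so a_4 = 4

[-8; 7, 2, 2, 4]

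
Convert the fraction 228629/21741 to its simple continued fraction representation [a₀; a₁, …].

228629 = 10·21741 + 11219, so a_0 = 10
21741 = 1·11219 + 10522, so a_1 = 1
11219 = 1·10522 + 697, so a_2 = 1
10522 = 15·697 + 67, so a_3 = 15
697 = 10·67 + 27, so a_4 = 10
67 = 2·27 + 13, so a_5 = 2
27 = 2·13 + 1, so a_6 = 2
13 = 13·1 + 0, so a_7 = 13

[10; 1, 1, 15, 10, 2, 2, 13]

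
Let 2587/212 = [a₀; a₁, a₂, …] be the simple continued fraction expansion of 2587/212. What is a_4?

3

Run the Euclidean algorithm, recording each quotient:
2587 ÷ 212 → quotient 12, remainder 43
212 ÷ 43 → quotient 4, remainder 40
43 ÷ 40 → quotient 1, remainder 3
40 ÷ 3 → quotient 13, remainder 1
3 ÷ 1 → quotient 3, remainder 0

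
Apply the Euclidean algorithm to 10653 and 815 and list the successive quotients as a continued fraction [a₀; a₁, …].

[13; 14, 19, 3]

⌊10653/815⌋ = 13, remainder 58
⌊815/58⌋ = 14, remainder 3
⌊58/3⌋ = 19, remainder 1
⌊3/1⌋ = 3, remainder 0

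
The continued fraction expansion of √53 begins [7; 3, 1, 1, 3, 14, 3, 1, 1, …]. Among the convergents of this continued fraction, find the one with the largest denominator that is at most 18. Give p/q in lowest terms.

List convergents until the denominator exceeds the bound:
a_0 = 7: 7/1  (≤ bound)
a_1 = 3: 22/3  (≤ bound)
a_2 = 1: 29/4  (≤ bound)
a_3 = 1: 51/7  (≤ bound)
a_4 = 3: 182/25  (> 18, stop)

51/7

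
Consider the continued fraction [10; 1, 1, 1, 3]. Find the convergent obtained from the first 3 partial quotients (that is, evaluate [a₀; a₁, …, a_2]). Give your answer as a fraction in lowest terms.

21/2

Start with 1.
1 + 1/(1/1) = 1 + 1/1 = 2/1
10 + 1/(2/1) = 10 + 1/2 = 21/2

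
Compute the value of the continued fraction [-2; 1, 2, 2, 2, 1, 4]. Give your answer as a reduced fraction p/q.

Work from the innermost term outward:
Start with 4.
1 + 1/(4/1) = 1 + 1/4 = 5/4
2 + 1/(5/4) = 2 + 4/5 = 14/5
2 + 1/(14/5) = 2 + 5/14 = 33/14
2 + 1/(33/14) = 2 + 14/33 = 80/33
1 + 1/(80/33) = 1 + 33/80 = 113/80
-2 + 1/(113/80) = -2 + 80/113 = -146/113

-146/113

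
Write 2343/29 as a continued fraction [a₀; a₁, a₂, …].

[80; 1, 3, 1, 5]

⌊2343/29⌋ = 80, remainder 23
⌊29/23⌋ = 1, remainder 6
⌊23/6⌋ = 3, remainder 5
⌊6/5⌋ = 1, remainder 1
⌊5/1⌋ = 5, remainder 0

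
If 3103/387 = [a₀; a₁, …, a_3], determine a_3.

2

3103 = 8·387 + 7, so a_0 = 8
387 = 55·7 + 2, so a_1 = 55
7 = 3·2 + 1, so a_2 = 3
2 = 2·1 + 0, so a_3 = 2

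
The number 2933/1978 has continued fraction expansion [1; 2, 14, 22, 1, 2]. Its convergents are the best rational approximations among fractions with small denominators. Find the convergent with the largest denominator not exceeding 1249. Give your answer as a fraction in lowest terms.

992/669

a_0 = 1: 1/1  (≤ bound)
a_1 = 2: 3/2  (≤ bound)
a_2 = 14: 43/29  (≤ bound)
a_3 = 22: 949/640  (≤ bound)
a_4 = 1: 992/669  (≤ bound)
a_5 = 2: 2933/1978  (> 1249, stop)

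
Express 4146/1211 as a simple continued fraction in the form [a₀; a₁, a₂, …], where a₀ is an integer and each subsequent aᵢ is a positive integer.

⌊4146/1211⌋ = 3, remainder 513
⌊1211/513⌋ = 2, remainder 185
⌊513/185⌋ = 2, remainder 143
⌊185/143⌋ = 1, remainder 42
⌊143/42⌋ = 3, remainder 17
⌊42/17⌋ = 2, remainder 8
⌊17/8⌋ = 2, remainder 1
⌊8/1⌋ = 8, remainder 0

[3; 2, 2, 1, 3, 2, 2, 8]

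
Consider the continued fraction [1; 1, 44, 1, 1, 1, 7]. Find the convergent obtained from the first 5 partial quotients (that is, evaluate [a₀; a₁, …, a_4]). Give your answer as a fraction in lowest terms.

180/91

a_0 = 1: 1/1
a_1 = 1: 2/1
a_2 = 44: 89/45
a_3 = 1: 91/46
a_4 = 1: 180/91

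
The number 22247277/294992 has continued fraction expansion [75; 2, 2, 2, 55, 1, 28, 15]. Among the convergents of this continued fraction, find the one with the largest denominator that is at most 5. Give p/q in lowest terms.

377/5

List convergents until the denominator exceeds the bound:
a_0 = 75: 75/1  (≤ bound)
a_1 = 2: 151/2  (≤ bound)
a_2 = 2: 377/5  (≤ bound)
a_3 = 2: 905/12  (> 5, stop)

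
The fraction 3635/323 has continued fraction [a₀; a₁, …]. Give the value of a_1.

3

3635 ÷ 323 → quotient 11, remainder 82
323 ÷ 82 → quotient 3, remainder 77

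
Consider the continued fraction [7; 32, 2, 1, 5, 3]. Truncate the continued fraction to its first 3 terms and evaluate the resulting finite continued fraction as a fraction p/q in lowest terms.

a_0 = 7: 7/1
a_1 = 32: 225/32
a_2 = 2: 457/65

457/65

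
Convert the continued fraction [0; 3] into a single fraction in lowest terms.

1/3

Collapse the nested fraction from the inside out:
Start with 3.
0 + 1/(3/1) = 0 + 1/3 = 1/3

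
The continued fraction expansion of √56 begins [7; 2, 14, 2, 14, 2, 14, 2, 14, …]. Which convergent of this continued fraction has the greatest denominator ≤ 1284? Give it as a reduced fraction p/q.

List convergents until the denominator exceeds the bound:
a_0 = 7: 7/1  (≤ bound)
a_1 = 2: 15/2  (≤ bound)
a_2 = 14: 217/29  (≤ bound)
a_3 = 2: 449/60  (≤ bound)
a_4 = 14: 6503/869  (≤ bound)
a_5 = 2: 13455/1798  (> 1284, stop)

6503/869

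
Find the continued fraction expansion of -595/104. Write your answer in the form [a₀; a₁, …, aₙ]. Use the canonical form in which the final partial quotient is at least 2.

Run the Euclidean algorithm, recording each quotient:
⌊-595/104⌋ = -6, remainder 29
⌊104/29⌋ = 3, remainder 17
⌊29/17⌋ = 1, remainder 12
⌊17/12⌋ = 1, remainder 5
⌊12/5⌋ = 2, remainder 2
⌊5/2⌋ = 2, remainder 1
⌊2/1⌋ = 2, remainder 0

[-6; 3, 1, 1, 2, 2, 2]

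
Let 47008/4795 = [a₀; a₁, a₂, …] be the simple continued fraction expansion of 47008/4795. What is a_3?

47008 = 9·4795 + 3853, so a_0 = 9
4795 = 1·3853 + 942, so a_1 = 1
3853 = 4·942 + 85, so a_2 = 4
942 = 11·85 + 7, so a_3 = 11

11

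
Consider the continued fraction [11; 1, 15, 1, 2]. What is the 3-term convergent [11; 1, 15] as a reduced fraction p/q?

a_0 = 11: 11/1
a_1 = 1: 12/1
a_2 = 15: 191/16

191/16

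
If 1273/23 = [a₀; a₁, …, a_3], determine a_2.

1

Run the Euclidean algorithm, recording each quotient:
1273 = 55·23 + 8, so a_0 = 55
23 = 2·8 + 7, so a_1 = 2
8 = 1·7 + 1, so a_2 = 1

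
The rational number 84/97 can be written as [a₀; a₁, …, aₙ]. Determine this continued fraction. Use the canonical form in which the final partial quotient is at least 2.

Run the Euclidean algorithm, recording each quotient:
84 ÷ 97 → quotient 0, remainder 84
97 ÷ 84 → quotient 1, remainder 13
84 ÷ 13 → quotient 6, remainder 6
13 ÷ 6 → quotient 2, remainder 1
6 ÷ 1 → quotient 6, remainder 0

[0; 1, 6, 2, 6]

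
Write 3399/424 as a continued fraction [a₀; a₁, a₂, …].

⌊3399/424⌋ = 8, remainder 7
⌊424/7⌋ = 60, remainder 4
⌊7/4⌋ = 1, remainder 3
⌊4/3⌋ = 1, remainder 1
⌊3/1⌋ = 3, remainder 0

[8; 60, 1, 1, 3]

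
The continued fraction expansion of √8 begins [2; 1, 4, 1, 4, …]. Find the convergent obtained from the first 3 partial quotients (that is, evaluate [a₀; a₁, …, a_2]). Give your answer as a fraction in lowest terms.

a_0 = 2: 2/1
a_1 = 1: 3/1
a_2 = 4: 14/5

14/5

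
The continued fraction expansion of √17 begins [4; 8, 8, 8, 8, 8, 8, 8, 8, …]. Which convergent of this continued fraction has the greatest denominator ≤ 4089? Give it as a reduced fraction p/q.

2177/528

a_0 = 4: 4/1  (≤ bound)
a_1 = 8: 33/8  (≤ bound)
a_2 = 8: 268/65  (≤ bound)
a_3 = 8: 2177/528  (≤ bound)
a_4 = 8: 17684/4289  (> 4089, stop)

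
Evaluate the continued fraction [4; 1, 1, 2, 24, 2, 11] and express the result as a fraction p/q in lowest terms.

a_0 = 4: 4/1
a_1 = 1: 5/1
a_2 = 1: 9/2
a_3 = 2: 23/5
a_4 = 24: 561/122
a_5 = 2: 1145/249
a_6 = 11: 13156/2861

13156/2861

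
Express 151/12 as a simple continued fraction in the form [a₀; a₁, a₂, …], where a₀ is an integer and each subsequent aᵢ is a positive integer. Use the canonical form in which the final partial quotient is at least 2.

Apply division with remainder until the remainder is 0:
⌊151/12⌋ = 12, remainder 7
⌊12/7⌋ = 1, remainder 5
⌊7/5⌋ = 1, remainder 2
⌊5/2⌋ = 2, remainder 1
⌊2/1⌋ = 2, remainder 0

[12; 1, 1, 2, 2]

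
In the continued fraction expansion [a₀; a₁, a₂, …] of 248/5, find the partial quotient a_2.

248 = 49·5 + 3, so a_0 = 49
5 = 1·3 + 2, so a_1 = 1
3 = 1·2 + 1, so a_2 = 1

1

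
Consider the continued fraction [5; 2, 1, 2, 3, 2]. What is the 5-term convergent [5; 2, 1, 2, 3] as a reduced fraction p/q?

145/27

a_0 = 5: 5/1
a_1 = 2: 11/2
a_2 = 1: 16/3
a_3 = 2: 43/8
a_4 = 3: 145/27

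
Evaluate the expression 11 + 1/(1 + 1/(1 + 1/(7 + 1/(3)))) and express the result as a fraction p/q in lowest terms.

a_0 = 11: 11/1
a_1 = 1: 12/1
a_2 = 1: 23/2
a_3 = 7: 173/15
a_4 = 3: 542/47

542/47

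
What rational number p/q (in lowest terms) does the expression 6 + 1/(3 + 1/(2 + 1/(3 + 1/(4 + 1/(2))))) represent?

a_0 = 6: 6/1
a_1 = 3: 19/3
a_2 = 2: 44/7
a_3 = 3: 151/24
a_4 = 4: 648/103
a_5 = 2: 1447/230

1447/230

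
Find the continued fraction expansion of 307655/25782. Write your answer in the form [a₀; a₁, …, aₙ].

Run the Euclidean algorithm, recording each quotient:
307655 ÷ 25782 → quotient 11, remainder 24053
25782 ÷ 24053 → quotient 1, remainder 1729
24053 ÷ 1729 → quotient 13, remainder 1576
1729 ÷ 1576 → quotient 1, remainder 153
1576 ÷ 153 → quotient 10, remainder 46
153 ÷ 46 → quotient 3, remainder 15
46 ÷ 15 → quotient 3, remainder 1
15 ÷ 1 → quotient 15, remainder 0

[11; 1, 13, 1, 10, 3, 3, 15]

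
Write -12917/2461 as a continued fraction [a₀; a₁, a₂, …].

[-6; 1, 3, 47, 13]

Run the Euclidean algorithm, recording each quotient:
-12917 ÷ 2461 → quotient -6, remainder 1849
2461 ÷ 1849 → quotient 1, remainder 612
1849 ÷ 612 → quotient 3, remainder 13
612 ÷ 13 → quotient 47, remainder 1
13 ÷ 1 → quotient 13, remainder 0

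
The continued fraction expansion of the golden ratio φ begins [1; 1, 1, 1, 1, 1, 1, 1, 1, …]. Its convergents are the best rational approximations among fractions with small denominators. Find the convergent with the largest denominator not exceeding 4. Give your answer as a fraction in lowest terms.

5/3

a_0 = 1: 1/1  (≤ bound)
a_1 = 1: 2/1  (≤ bound)
a_2 = 1: 3/2  (≤ bound)
a_3 = 1: 5/3  (≤ bound)
a_4 = 1: 8/5  (> 4, stop)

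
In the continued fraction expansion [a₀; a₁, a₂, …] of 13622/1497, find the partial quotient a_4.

13622 = 9·1497 + 149, so a_0 = 9
1497 = 10·149 + 7, so a_1 = 10
149 = 21·7 + 2, so a_2 = 21
7 = 3·2 + 1, so a_3 = 3
2 = 2·1 + 0, so a_4 = 2

2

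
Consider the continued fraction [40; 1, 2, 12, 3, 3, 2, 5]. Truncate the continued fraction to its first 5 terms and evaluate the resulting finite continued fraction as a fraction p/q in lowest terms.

4637/114

Use the convergent recurrence hₖ = aₖ·hₖ₋₁ + hₖ₋₂ (and likewise for the denominators kₖ):
a_0 = 40: 40/1
a_1 = 1: 41/1
a_2 = 2: 122/3
a_3 = 12: 1505/37
a_4 = 3: 4637/114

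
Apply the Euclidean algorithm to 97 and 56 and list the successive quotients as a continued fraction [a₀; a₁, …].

[1; 1, 2, 1, 2, 1, 3]

Repeatedly divide and take the remainder:
97 = 1·56 + 41, so a_0 = 1
56 = 1·41 + 15, so a_1 = 1
41 = 2·15 + 11, so a_2 = 2
15 = 1·11 + 4, so a_3 = 1
11 = 2·4 + 3, so a_4 = 2
4 = 1·3 + 1, so a_5 = 1
3 = 3·1 + 0, so a_6 = 3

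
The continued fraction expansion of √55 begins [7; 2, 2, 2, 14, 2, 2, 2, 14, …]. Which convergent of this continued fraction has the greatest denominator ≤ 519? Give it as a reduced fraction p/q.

List convergents until the denominator exceeds the bound:
a_0 = 7: 7/1  (≤ bound)
a_1 = 2: 15/2  (≤ bound)
a_2 = 2: 37/5  (≤ bound)
a_3 = 2: 89/12  (≤ bound)
a_4 = 14: 1283/173  (≤ bound)
a_5 = 2: 2655/358  (≤ bound)
a_6 = 2: 6593/889  (> 519, stop)

2655/358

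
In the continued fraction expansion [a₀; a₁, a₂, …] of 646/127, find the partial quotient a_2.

1

⌊646/127⌋ = 5, remainder 11
⌊127/11⌋ = 11, remainder 6
⌊11/6⌋ = 1, remainder 5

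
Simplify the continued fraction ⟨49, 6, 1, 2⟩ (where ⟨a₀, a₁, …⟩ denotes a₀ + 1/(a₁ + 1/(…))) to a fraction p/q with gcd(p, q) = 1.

Start with 2.
1 + 1/(2/1) = 1 + 1/2 = 3/2
6 + 1/(3/2) = 6 + 2/3 = 20/3
49 + 1/(20/3) = 49 + 3/20 = 983/20

983/20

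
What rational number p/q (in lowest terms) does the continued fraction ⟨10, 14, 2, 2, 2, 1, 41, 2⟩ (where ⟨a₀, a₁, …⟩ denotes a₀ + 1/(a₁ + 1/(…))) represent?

Use the convergent recurrence hₖ = aₖ·hₖ₋₁ + hₖ₋₂ (and likewise for the denominators kₖ):
a_0 = 10: 10/1
a_1 = 14: 141/14
a_2 = 2: 292/29
a_3 = 2: 725/72
a_4 = 2: 1742/173
a_5 = 1: 2467/245
a_6 = 41: 102889/10218
a_7 = 2: 208245/20681

208245/20681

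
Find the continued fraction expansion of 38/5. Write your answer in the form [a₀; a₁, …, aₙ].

[7; 1, 1, 2]

Run the Euclidean algorithm, recording each quotient:
⌊38/5⌋ = 7, remainder 3
⌊5/3⌋ = 1, remainder 2
⌊3/2⌋ = 1, remainder 1
⌊2/1⌋ = 2, remainder 0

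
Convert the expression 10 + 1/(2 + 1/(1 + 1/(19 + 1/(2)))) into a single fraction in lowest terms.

a_0 = 10: 10/1
a_1 = 2: 21/2
a_2 = 1: 31/3
a_3 = 19: 610/59
a_4 = 2: 1251/121

1251/121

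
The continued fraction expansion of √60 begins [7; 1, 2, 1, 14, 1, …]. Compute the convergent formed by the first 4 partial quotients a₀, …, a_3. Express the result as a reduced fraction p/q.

a_0 = 7: 7/1
a_1 = 1: 8/1
a_2 = 2: 23/3
a_3 = 1: 31/4

31/4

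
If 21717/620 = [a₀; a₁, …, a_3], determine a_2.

⌊21717/620⌋ = 35, remainder 17
⌊620/17⌋ = 36, remainder 8
⌊17/8⌋ = 2, remainder 1

2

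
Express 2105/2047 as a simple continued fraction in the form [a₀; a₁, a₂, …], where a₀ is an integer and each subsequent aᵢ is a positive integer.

[1; 35, 3, 2, 2, 3]

Run the Euclidean algorithm, recording each quotient:
2105 = 1·2047 + 58, so a_0 = 1
2047 = 35·58 + 17, so a_1 = 35
58 = 3·17 + 7, so a_2 = 3
17 = 2·7 + 3, so a_3 = 2
7 = 2·3 + 1, so a_4 = 2
3 = 3·1 + 0, so a_5 = 3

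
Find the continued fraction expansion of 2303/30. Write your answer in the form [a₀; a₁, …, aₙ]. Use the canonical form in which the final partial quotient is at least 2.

[76; 1, 3, 3, 2]

Repeatedly divide and take the remainder:
⌊2303/30⌋ = 76, remainder 23
⌊30/23⌋ = 1, remainder 7
⌊23/7⌋ = 3, remainder 2
⌊7/2⌋ = 3, remainder 1
⌊2/1⌋ = 2, remainder 0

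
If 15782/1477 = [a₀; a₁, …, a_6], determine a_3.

15782 ÷ 1477 → quotient 10, remainder 1012
1477 ÷ 1012 → quotient 1, remainder 465
1012 ÷ 465 → quotient 2, remainder 82
465 ÷ 82 → quotient 5, remainder 55

5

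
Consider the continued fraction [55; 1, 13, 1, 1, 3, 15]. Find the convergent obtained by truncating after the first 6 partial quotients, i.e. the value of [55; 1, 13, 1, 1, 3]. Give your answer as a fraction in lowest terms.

5705/102

Start with 3.
1 + 1/(3/1) = 1 + 1/3 = 4/3
1 + 1/(4/3) = 1 + 3/4 = 7/4
13 + 1/(7/4) = 13 + 4/7 = 95/7
1 + 1/(95/7) = 1 + 7/95 = 102/95
55 + 1/(102/95) = 55 + 95/102 = 5705/102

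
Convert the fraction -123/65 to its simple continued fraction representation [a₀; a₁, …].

-123 ÷ 65 → quotient -2, remainder 7
65 ÷ 7 → quotient 9, remainder 2
7 ÷ 2 → quotient 3, remainder 1
2 ÷ 1 → quotient 2, remainder 0

[-2; 9, 3, 2]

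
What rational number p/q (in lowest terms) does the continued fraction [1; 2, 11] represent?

a_0 = 1: 1/1
a_1 = 2: 3/2
a_2 = 11: 34/23

34/23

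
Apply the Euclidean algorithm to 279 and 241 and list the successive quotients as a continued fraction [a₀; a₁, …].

[1; 6, 2, 1, 12]

⌊279/241⌋ = 1, remainder 38
⌊241/38⌋ = 6, remainder 13
⌊38/13⌋ = 2, remainder 12
⌊13/12⌋ = 1, remainder 1
⌊12/1⌋ = 12, remainder 0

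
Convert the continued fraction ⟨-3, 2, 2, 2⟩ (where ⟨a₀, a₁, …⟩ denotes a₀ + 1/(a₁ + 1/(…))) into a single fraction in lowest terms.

-31/12

Compute successive convergents:
a_0 = -3: -3/1
a_1 = 2: -5/2
a_2 = 2: -13/5
a_3 = 2: -31/12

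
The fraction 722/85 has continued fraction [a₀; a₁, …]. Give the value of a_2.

42

⌊722/85⌋ = 8, remainder 42
⌊85/42⌋ = 2, remainder 1
⌊42/1⌋ = 42, remainder 0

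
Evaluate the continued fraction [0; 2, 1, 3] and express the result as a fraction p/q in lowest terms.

4/11

Build up convergents one term at a time:
a_0 = 0: 0/1
a_1 = 2: 1/2
a_2 = 1: 1/3
a_3 = 3: 4/11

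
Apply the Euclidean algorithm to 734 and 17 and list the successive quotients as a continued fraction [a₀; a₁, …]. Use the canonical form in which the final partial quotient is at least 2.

⌊734/17⌋ = 43, remainder 3
⌊17/3⌋ = 5, remainder 2
⌊3/2⌋ = 1, remainder 1
⌊2/1⌋ = 2, remainder 0

[43; 5, 1, 2]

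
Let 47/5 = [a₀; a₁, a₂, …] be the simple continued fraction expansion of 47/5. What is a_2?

2

⌊47/5⌋ = 9, remainder 2
⌊5/2⌋ = 2, remainder 1
⌊2/1⌋ = 2, remainder 0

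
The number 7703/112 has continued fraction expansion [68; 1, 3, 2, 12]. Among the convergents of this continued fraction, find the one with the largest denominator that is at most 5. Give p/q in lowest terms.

275/4

a_0 = 68: 68/1  (≤ bound)
a_1 = 1: 69/1  (≤ bound)
a_2 = 3: 275/4  (≤ bound)
a_3 = 2: 619/9  (> 5, stop)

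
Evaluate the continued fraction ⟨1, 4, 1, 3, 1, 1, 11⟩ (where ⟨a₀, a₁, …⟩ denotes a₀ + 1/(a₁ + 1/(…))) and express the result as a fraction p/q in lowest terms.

601/497

Compute successive convergents:
a_0 = 1: 1/1
a_1 = 4: 5/4
a_2 = 1: 6/5
a_3 = 3: 23/19
a_4 = 1: 29/24
a_5 = 1: 52/43
a_6 = 11: 601/497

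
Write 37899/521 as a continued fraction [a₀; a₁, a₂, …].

[72; 1, 2, 1, 7, 1, 14]

Apply division with remainder until the remainder is 0:
⌊37899/521⌋ = 72, remainder 387
⌊521/387⌋ = 1, remainder 134
⌊387/134⌋ = 2, remainder 119
⌊134/119⌋ = 1, remainder 15
⌊119/15⌋ = 7, remainder 14
⌊15/14⌋ = 1, remainder 1
⌊14/1⌋ = 14, remainder 0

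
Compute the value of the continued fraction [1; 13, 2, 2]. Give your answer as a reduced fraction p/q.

a_0 = 1: 1/1
a_1 = 13: 14/13
a_2 = 2: 29/27
a_3 = 2: 72/67

72/67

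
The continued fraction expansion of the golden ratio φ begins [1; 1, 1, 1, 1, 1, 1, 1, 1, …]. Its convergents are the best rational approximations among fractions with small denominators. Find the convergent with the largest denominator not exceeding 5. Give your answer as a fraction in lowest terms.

8/5

a_0 = 1: 1/1  (≤ bound)
a_1 = 1: 2/1  (≤ bound)
a_2 = 1: 3/2  (≤ bound)
a_3 = 1: 5/3  (≤ bound)
a_4 = 1: 8/5  (≤ bound)
a_5 = 1: 13/8  (> 5, stop)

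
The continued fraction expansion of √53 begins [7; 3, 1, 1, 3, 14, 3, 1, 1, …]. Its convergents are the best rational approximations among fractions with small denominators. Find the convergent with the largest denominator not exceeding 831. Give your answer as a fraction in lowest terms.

a_0 = 7: 7/1  (≤ bound)
a_1 = 3: 22/3  (≤ bound)
a_2 = 1: 29/4  (≤ bound)
a_3 = 1: 51/7  (≤ bound)
a_4 = 3: 182/25  (≤ bound)
a_5 = 14: 2599/357  (≤ bound)
a_6 = 3: 7979/1096  (> 831, stop)

2599/357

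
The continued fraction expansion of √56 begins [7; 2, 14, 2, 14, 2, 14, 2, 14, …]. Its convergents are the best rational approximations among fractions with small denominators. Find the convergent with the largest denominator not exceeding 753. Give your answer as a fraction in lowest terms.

449/60

a_0 = 7: 7/1  (≤ bound)
a_1 = 2: 15/2  (≤ bound)
a_2 = 14: 217/29  (≤ bound)
a_3 = 2: 449/60  (≤ bound)
a_4 = 14: 6503/869  (> 753, stop)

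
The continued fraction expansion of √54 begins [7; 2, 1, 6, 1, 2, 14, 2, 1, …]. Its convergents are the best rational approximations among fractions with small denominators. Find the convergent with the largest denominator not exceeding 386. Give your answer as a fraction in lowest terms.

485/66

a_0 = 7: 7/1  (≤ bound)
a_1 = 2: 15/2  (≤ bound)
a_2 = 1: 22/3  (≤ bound)
a_3 = 6: 147/20  (≤ bound)
a_4 = 1: 169/23  (≤ bound)
a_5 = 2: 485/66  (≤ bound)
a_6 = 14: 6959/947  (> 386, stop)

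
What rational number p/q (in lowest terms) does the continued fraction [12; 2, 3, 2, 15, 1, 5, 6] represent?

119833/9635

Starting at the tail and folding back:
Start with 6.
5 + 1/(6/1) = 5 + 1/6 = 31/6
1 + 1/(31/6) = 1 + 6/31 = 37/31
15 + 1/(37/31) = 15 + 31/37 = 586/37
2 + 1/(586/37) = 2 + 37/586 = 1209/586
3 + 1/(1209/586) = 3 + 586/1209 = 4213/1209
2 + 1/(4213/1209) = 2 + 1209/4213 = 9635/4213
12 + 1/(9635/4213) = 12 + 4213/9635 = 119833/9635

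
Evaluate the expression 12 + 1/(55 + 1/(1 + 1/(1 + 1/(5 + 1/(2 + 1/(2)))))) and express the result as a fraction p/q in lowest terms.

a_0 = 12: 12/1
a_1 = 55: 661/55
a_2 = 1: 673/56
a_3 = 1: 1334/111
a_4 = 5: 7343/611
a_5 = 2: 16020/1333
a_6 = 2: 39383/3277

39383/3277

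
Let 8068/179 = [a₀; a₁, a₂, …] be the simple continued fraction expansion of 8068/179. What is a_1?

13

8068 ÷ 179 → quotient 45, remainder 13
179 ÷ 13 → quotient 13, remainder 10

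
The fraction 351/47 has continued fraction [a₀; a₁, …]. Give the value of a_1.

Repeatedly divide and take the remainder:
351 ÷ 47 → quotient 7, remainder 22
47 ÷ 22 → quotient 2, remainder 3

2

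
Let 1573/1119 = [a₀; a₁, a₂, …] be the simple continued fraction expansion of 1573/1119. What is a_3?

6

1573 = 1·1119 + 454, so a_0 = 1
1119 = 2·454 + 211, so a_1 = 2
454 = 2·211 + 32, so a_2 = 2
211 = 6·32 + 19, so a_3 = 6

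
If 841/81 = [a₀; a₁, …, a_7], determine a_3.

1

Run the Euclidean algorithm, recording each quotient:
841 ÷ 81 → quotient 10, remainder 31
81 ÷ 31 → quotient 2, remainder 19
31 ÷ 19 → quotient 1, remainder 12
19 ÷ 12 → quotient 1, remainder 7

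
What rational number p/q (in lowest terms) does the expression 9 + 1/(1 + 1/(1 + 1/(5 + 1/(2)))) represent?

229/24

Start with 2.
5 + 1/(2/1) = 5 + 1/2 = 11/2
1 + 1/(11/2) = 1 + 2/11 = 13/11
1 + 1/(13/11) = 1 + 11/13 = 24/13
9 + 1/(24/13) = 9 + 13/24 = 229/24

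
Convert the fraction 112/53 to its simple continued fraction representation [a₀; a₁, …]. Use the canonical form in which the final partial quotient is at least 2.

[2; 8, 1, 5]

112 = 2·53 + 6, so a_0 = 2
53 = 8·6 + 5, so a_1 = 8
6 = 1·5 + 1, so a_2 = 1
5 = 5·1 + 0, so a_3 = 5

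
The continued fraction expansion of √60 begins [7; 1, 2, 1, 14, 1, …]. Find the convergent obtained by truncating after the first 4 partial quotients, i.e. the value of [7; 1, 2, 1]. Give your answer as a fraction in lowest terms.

Use the convergent recurrence hₖ = aₖ·hₖ₋₁ + hₖ₋₂ (and likewise for the denominators kₖ):
a_0 = 7: 7/1
a_1 = 1: 8/1
a_2 = 2: 23/3
a_3 = 1: 31/4

31/4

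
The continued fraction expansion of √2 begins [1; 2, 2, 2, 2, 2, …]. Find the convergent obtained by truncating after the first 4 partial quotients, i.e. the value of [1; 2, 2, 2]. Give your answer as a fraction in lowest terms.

Start with 2.
2 + 1/(2/1) = 2 + 1/2 = 5/2
2 + 1/(5/2) = 2 + 2/5 = 12/5
1 + 1/(12/5) = 1 + 5/12 = 17/12

17/12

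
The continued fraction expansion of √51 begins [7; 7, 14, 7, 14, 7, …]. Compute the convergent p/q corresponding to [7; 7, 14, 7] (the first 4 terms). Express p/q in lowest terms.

4999/700

Compute successive convergents:
a_0 = 7: 7/1
a_1 = 7: 50/7
a_2 = 14: 707/99
a_3 = 7: 4999/700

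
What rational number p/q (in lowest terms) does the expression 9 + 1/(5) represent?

46/5

Start with 5.
9 + 1/(5/1) = 9 + 1/5 = 46/5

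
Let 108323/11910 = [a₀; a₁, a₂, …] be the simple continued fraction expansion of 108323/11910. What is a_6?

108323 ÷ 11910 → quotient 9, remainder 1133
11910 ÷ 1133 → quotient 10, remainder 580
1133 ÷ 580 → quotient 1, remainder 553
580 ÷ 553 → quotient 1, remainder 27
553 ÷ 27 → quotient 20, remainder 13
27 ÷ 13 → quotient 2, remainder 1
13 ÷ 1 → quotient 13, remainder 0

13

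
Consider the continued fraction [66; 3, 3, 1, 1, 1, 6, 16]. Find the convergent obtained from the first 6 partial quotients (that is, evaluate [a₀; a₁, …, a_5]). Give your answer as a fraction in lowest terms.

2387/36

a_0 = 66: 66/1
a_1 = 3: 199/3
a_2 = 3: 663/10
a_3 = 1: 862/13
a_4 = 1: 1525/23
a_5 = 1: 2387/36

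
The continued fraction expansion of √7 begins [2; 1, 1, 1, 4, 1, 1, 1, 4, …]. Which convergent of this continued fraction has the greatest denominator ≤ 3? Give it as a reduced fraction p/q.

8/3

a_0 = 2: 2/1  (≤ bound)
a_1 = 1: 3/1  (≤ bound)
a_2 = 1: 5/2  (≤ bound)
a_3 = 1: 8/3  (≤ bound)
a_4 = 4: 37/14  (> 3, stop)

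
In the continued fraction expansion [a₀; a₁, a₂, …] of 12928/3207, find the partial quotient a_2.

Repeatedly divide and take the remainder:
12928 ÷ 3207 → quotient 4, remainder 100
3207 ÷ 100 → quotient 32, remainder 7
100 ÷ 7 → quotient 14, remainder 2

14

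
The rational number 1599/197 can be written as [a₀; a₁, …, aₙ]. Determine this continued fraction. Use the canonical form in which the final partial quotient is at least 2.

[8; 8, 1, 1, 3, 3]

1599 = 8·197 + 23, so a_0 = 8
197 = 8·23 + 13, so a_1 = 8
23 = 1·13 + 10, so a_2 = 1
13 = 1·10 + 3, so a_3 = 1
10 = 3·3 + 1, so a_4 = 3
3 = 3·1 + 0, so a_5 = 3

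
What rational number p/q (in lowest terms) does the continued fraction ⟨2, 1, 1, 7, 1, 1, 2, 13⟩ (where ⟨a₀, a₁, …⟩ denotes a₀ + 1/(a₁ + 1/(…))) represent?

2746/1085

Start with 13.
2 + 1/(13/1) = 2 + 1/13 = 27/13
1 + 1/(27/13) = 1 + 13/27 = 40/27
1 + 1/(40/27) = 1 + 27/40 = 67/40
7 + 1/(67/40) = 7 + 40/67 = 509/67
1 + 1/(509/67) = 1 + 67/509 = 576/509
1 + 1/(576/509) = 1 + 509/576 = 1085/576
2 + 1/(1085/576) = 2 + 576/1085 = 2746/1085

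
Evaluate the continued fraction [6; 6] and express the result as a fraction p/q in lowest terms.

Start with 6.
6 + 1/(6/1) = 6 + 1/6 = 37/6

37/6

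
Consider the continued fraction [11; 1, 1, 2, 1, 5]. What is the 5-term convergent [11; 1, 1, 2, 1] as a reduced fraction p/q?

81/7

a_0 = 11: 11/1
a_1 = 1: 12/1
a_2 = 1: 23/2
a_3 = 2: 58/5
a_4 = 1: 81/7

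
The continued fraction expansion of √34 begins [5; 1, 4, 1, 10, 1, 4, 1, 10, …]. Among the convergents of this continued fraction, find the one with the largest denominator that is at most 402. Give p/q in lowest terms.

a_0 = 5: 5/1  (≤ bound)
a_1 = 1: 6/1  (≤ bound)
a_2 = 4: 29/5  (≤ bound)
a_3 = 1: 35/6  (≤ bound)
a_4 = 10: 379/65  (≤ bound)
a_5 = 1: 414/71  (≤ bound)
a_6 = 4: 2035/349  (≤ bound)
a_7 = 1: 2449/420  (> 402, stop)

2035/349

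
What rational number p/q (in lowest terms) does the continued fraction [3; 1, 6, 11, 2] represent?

Start with 2.
11 + 1/(2/1) = 11 + 1/2 = 23/2
6 + 1/(23/2) = 6 + 2/23 = 140/23
1 + 1/(140/23) = 1 + 23/140 = 163/140
3 + 1/(163/140) = 3 + 140/163 = 629/163

629/163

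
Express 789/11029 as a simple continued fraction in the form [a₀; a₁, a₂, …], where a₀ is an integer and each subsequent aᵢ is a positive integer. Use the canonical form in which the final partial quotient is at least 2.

⌊789/11029⌋ = 0, remainder 789
⌊11029/789⌋ = 13, remainder 772
⌊789/772⌋ = 1, remainder 17
⌊772/17⌋ = 45, remainder 7
⌊17/7⌋ = 2, remainder 3
⌊7/3⌋ = 2, remainder 1
⌊3/1⌋ = 3, remainder 0

[0; 13, 1, 45, 2, 2, 3]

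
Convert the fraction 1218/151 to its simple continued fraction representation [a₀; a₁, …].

[8; 15, 10]

Repeatedly divide and take the remainder:
1218 ÷ 151 → quotient 8, remainder 10
151 ÷ 10 → quotient 15, remainder 1
10 ÷ 1 → quotient 10, remainder 0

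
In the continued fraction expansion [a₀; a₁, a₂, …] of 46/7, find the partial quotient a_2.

46 = 6·7 + 4, so a_0 = 6
7 = 1·4 + 3, so a_1 = 1
4 = 1·3 + 1, so a_2 = 1

1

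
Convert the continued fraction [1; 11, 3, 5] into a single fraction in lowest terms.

Starting at the tail and folding back:
Start with 5.
3 + 1/(5/1) = 3 + 1/5 = 16/5
11 + 1/(16/5) = 11 + 5/16 = 181/16
1 + 1/(181/16) = 1 + 16/181 = 197/181

197/181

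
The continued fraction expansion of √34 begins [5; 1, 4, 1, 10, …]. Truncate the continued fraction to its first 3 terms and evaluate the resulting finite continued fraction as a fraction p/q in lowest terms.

29/5

Use the convergent recurrence hₖ = aₖ·hₖ₋₁ + hₖ₋₂ (and likewise for the denominators kₖ):
a_0 = 5: 5/1
a_1 = 1: 6/1
a_2 = 4: 29/5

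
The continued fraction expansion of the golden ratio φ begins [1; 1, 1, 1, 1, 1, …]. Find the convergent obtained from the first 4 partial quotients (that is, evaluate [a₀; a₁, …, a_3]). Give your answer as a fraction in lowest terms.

5/3

Starting at the tail and folding back:
Start with 1.
1 + 1/(1/1) = 1 + 1/1 = 2/1
1 + 1/(2/1) = 1 + 1/2 = 3/2
1 + 1/(3/2) = 1 + 2/3 = 5/3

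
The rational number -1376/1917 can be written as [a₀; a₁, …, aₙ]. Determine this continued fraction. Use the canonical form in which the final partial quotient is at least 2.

-1376 = -1·1917 + 541, so a_0 = -1
1917 = 3·541 + 294, so a_1 = 3
541 = 1·294 + 247, so a_2 = 1
294 = 1·247 + 47, so a_3 = 1
247 = 5·47 + 12, so a_4 = 5
47 = 3·12 + 11, so a_5 = 3
12 = 1·11 + 1, so a_6 = 1
11 = 11·1 + 0, so a_7 = 11

[-1; 3, 1, 1, 5, 3, 1, 11]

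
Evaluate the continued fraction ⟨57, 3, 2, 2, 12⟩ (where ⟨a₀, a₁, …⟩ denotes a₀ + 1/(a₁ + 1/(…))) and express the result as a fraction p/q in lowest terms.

12089/211

Work from the innermost term outward:
Start with 12.
2 + 1/(12/1) = 2 + 1/12 = 25/12
2 + 1/(25/12) = 2 + 12/25 = 62/25
3 + 1/(62/25) = 3 + 25/62 = 211/62
57 + 1/(211/62) = 57 + 62/211 = 12089/211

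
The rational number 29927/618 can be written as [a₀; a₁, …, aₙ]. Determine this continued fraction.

29927 ÷ 618 → quotient 48, remainder 263
618 ÷ 263 → quotient 2, remainder 92
263 ÷ 92 → quotient 2, remainder 79
92 ÷ 79 → quotient 1, remainder 13
79 ÷ 13 → quotient 6, remainder 1
13 ÷ 1 → quotient 13, remainder 0

[48; 2, 2, 1, 6, 13]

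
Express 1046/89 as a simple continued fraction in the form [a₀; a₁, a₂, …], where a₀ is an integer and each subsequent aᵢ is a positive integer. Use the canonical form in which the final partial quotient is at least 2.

[11; 1, 3, 22]

1046 = 11·89 + 67, so a_0 = 11
89 = 1·67 + 22, so a_1 = 1
67 = 3·22 + 1, so a_2 = 3
22 = 22·1 + 0, so a_3 = 22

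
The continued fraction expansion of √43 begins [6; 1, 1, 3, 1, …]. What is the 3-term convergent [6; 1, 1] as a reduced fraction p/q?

13/2

Start with 1.
1 + 1/(1/1) = 1 + 1/1 = 2/1
6 + 1/(2/1) = 6 + 1/2 = 13/2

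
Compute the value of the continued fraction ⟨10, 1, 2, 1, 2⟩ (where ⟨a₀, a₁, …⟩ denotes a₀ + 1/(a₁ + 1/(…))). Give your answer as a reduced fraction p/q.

118/11

Start with 2.
1 + 1/(2/1) = 1 + 1/2 = 3/2
2 + 1/(3/2) = 2 + 2/3 = 8/3
1 + 1/(8/3) = 1 + 3/8 = 11/8
10 + 1/(11/8) = 10 + 8/11 = 118/11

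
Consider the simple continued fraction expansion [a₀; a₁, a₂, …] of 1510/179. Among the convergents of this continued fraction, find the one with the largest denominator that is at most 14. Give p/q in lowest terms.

List convergents until the denominator exceeds the bound:
a_0 = 8: 8/1  (≤ bound)
a_1 = 2: 17/2  (≤ bound)
a_2 = 3: 59/7  (≤ bound)
a_3 = 2: 135/16  (> 14, stop)

59/7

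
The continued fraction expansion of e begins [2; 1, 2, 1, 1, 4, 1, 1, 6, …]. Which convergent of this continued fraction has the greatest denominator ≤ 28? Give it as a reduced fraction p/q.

19/7

List convergents until the denominator exceeds the bound:
a_0 = 2: 2/1  (≤ bound)
a_1 = 1: 3/1  (≤ bound)
a_2 = 2: 8/3  (≤ bound)
a_3 = 1: 11/4  (≤ bound)
a_4 = 1: 19/7  (≤ bound)
a_5 = 4: 87/32  (> 28, stop)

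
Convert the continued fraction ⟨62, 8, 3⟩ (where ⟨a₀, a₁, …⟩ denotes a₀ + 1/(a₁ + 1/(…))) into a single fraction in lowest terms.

a_0 = 62: 62/1
a_1 = 8: 497/8
a_2 = 3: 1553/25

1553/25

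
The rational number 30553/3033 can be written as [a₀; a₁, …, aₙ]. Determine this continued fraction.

[10; 13, 1, 1, 1, 1, 44]

Repeatedly divide and take the remainder:
⌊30553/3033⌋ = 10, remainder 223
⌊3033/223⌋ = 13, remainder 134
⌊223/134⌋ = 1, remainder 89
⌊134/89⌋ = 1, remainder 45
⌊89/45⌋ = 1, remainder 44
⌊45/44⌋ = 1, remainder 1
⌊44/1⌋ = 44, remainder 0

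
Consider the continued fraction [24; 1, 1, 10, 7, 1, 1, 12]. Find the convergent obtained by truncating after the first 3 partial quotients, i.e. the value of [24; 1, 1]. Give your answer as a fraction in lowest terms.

49/2

Start with 1.
1 + 1/(1/1) = 1 + 1/1 = 2/1
24 + 1/(2/1) = 24 + 1/2 = 49/2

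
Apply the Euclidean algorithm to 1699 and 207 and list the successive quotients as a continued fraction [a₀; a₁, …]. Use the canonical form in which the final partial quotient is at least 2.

[8; 4, 1, 4, 2, 1, 2]

Run the Euclidean algorithm, recording each quotient:
1699 ÷ 207 → quotient 8, remainder 43
207 ÷ 43 → quotient 4, remainder 35
43 ÷ 35 → quotient 1, remainder 8
35 ÷ 8 → quotient 4, remainder 3
8 ÷ 3 → quotient 2, remainder 2
3 ÷ 2 → quotient 1, remainder 1
2 ÷ 1 → quotient 2, remainder 0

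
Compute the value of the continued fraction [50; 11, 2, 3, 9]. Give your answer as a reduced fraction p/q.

37215/743

Build up convergents one term at a time:
a_0 = 50: 50/1
a_1 = 11: 551/11
a_2 = 2: 1152/23
a_3 = 3: 4007/80
a_4 = 9: 37215/743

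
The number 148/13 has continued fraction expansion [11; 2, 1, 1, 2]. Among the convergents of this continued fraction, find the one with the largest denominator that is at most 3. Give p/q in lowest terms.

a_0 = 11: 11/1  (≤ bound)
a_1 = 2: 23/2  (≤ bound)
a_2 = 1: 34/3  (≤ bound)
a_3 = 1: 57/5  (> 3, stop)

34/3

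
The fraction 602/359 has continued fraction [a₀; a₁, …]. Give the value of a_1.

1

⌊602/359⌋ = 1, remainder 243
⌊359/243⌋ = 1, remainder 116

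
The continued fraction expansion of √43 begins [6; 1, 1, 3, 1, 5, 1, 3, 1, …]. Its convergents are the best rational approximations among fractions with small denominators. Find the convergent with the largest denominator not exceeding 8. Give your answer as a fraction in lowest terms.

46/7

a_0 = 6: 6/1  (≤ bound)
a_1 = 1: 7/1  (≤ bound)
a_2 = 1: 13/2  (≤ bound)
a_3 = 3: 46/7  (≤ bound)
a_4 = 1: 59/9  (> 8, stop)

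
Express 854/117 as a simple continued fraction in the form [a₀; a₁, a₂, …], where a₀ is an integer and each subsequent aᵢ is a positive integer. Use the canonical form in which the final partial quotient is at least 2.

854 = 7·117 + 35, so a_0 = 7
117 = 3·35 + 12, so a_1 = 3
35 = 2·12 + 11, so a_2 = 2
12 = 1·11 + 1, so a_3 = 1
11 = 11·1 + 0, so a_4 = 11

[7; 3, 2, 1, 11]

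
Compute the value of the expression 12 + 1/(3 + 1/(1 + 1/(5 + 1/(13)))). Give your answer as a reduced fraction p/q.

3715/303

Use the convergent recurrence hₖ = aₖ·hₖ₋₁ + hₖ₋₂ (and likewise for the denominators kₖ):
a_0 = 12: 12/1
a_1 = 3: 37/3
a_2 = 1: 49/4
a_3 = 5: 282/23
a_4 = 13: 3715/303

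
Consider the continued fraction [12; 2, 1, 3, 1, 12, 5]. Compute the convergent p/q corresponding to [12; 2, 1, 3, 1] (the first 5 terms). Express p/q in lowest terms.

Work from the innermost term outward:
Start with 1.
3 + 1/(1/1) = 3 + 1/1 = 4/1
1 + 1/(4/1) = 1 + 1/4 = 5/4
2 + 1/(5/4) = 2 + 4/5 = 14/5
12 + 1/(14/5) = 12 + 5/14 = 173/14

173/14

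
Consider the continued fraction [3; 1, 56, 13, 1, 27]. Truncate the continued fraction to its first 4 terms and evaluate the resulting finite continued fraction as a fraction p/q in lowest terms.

Compute successive convergents:
a_0 = 3: 3/1
a_1 = 1: 4/1
a_2 = 56: 227/57
a_3 = 13: 2955/742

2955/742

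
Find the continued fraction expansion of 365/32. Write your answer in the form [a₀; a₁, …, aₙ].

[11; 2, 2, 6]

365 = 11·32 + 13, so a_0 = 11
32 = 2·13 + 6, so a_1 = 2
13 = 2·6 + 1, so a_2 = 2
6 = 6·1 + 0, so a_3 = 6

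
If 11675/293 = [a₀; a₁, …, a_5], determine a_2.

Run the Euclidean algorithm, recording each quotient:
11675 = 39·293 + 248, so a_0 = 39
293 = 1·248 + 45, so a_1 = 1
248 = 5·45 + 23, so a_2 = 5

5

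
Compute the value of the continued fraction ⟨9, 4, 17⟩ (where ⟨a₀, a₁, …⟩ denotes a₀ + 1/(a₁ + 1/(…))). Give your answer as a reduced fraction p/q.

a_0 = 9: 9/1
a_1 = 4: 37/4
a_2 = 17: 638/69

638/69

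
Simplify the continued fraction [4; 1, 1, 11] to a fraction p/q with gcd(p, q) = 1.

Work from the innermost term outward:
Start with 11.
1 + 1/(11/1) = 1 + 1/11 = 12/11
1 + 1/(12/11) = 1 + 11/12 = 23/12
4 + 1/(23/12) = 4 + 12/23 = 104/23

104/23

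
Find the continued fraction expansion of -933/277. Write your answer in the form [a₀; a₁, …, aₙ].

-933 = -4·277 + 175, so a_0 = -4
277 = 1·175 + 102, so a_1 = 1
175 = 1·102 + 73, so a_2 = 1
102 = 1·73 + 29, so a_3 = 1
73 = 2·29 + 15, so a_4 = 2
29 = 1·15 + 14, so a_5 = 1
15 = 1·14 + 1, so a_6 = 1
14 = 14·1 + 0, so a_7 = 14

[-4; 1, 1, 1, 2, 1, 1, 14]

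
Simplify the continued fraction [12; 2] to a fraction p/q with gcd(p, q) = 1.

25/2

Start with 2.
12 + 1/(2/1) = 12 + 1/2 = 25/2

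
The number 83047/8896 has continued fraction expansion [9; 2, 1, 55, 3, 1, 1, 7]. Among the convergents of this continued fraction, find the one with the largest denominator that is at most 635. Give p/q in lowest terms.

List convergents until the denominator exceeds the bound:
a_0 = 9: 9/1  (≤ bound)
a_1 = 2: 19/2  (≤ bound)
a_2 = 1: 28/3  (≤ bound)
a_3 = 55: 1559/167  (≤ bound)
a_4 = 3: 4705/504  (≤ bound)
a_5 = 1: 6264/671  (> 635, stop)

4705/504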